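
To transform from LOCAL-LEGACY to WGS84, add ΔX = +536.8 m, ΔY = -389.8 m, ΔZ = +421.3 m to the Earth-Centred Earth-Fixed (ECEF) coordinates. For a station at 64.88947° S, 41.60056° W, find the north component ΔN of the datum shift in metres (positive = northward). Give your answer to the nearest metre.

At φ = -64.88947°, λ = -41.60056°: sin φ = -0.905491, cos φ = 0.424366, sin λ = -0.663934, cos λ = 0.747792.
ΔN = −sin φ cos λ·ΔX − sin φ sin λ·ΔY + cos φ·ΔZ = −(-0.905491)(0.747792)(536.8) − (-0.905491)(-0.663934)(-389.8) + (0.424366)(421.3) = 776.60 m.

ΔN = 777 m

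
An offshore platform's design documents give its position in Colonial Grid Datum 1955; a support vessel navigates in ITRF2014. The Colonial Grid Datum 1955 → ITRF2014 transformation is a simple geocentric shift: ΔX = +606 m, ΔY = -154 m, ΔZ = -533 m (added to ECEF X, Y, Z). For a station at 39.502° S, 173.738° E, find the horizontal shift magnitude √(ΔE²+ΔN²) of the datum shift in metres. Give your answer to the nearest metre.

810 m

The local east axis at (φ, λ) is (−sin λ, cos λ, 0), so ΔE = −sin(173.738°)·606 + cos(173.738°)·(-154) = 86.98 m.
The local north axis is (−sin φ cos λ, −sin φ sin λ, cos φ), giving ΔN = -383.180 − 10.685 − 411.264 = -805.13 m.
Horizontal magnitude = √(ΔE² + ΔN²) = √(86.98² + (-805.13)²) = 809.81 m.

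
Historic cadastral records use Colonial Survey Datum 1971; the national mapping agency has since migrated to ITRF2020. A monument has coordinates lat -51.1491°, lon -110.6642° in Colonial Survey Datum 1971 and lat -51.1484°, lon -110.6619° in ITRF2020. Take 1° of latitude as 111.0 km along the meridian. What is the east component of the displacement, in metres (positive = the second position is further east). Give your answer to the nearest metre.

ΔE = 160 m

Δφ = -51.1484° − -51.1491° = +0.0007°; Δλ = -110.6619° − -110.6642° = +0.0023°.
ΔN = Δφ × 111000 = 77.7 m; ΔE = Δλ × 111000 × cos(-51.1491°) = +0.0023 × 111000 × 0.627296 = 160.1 m.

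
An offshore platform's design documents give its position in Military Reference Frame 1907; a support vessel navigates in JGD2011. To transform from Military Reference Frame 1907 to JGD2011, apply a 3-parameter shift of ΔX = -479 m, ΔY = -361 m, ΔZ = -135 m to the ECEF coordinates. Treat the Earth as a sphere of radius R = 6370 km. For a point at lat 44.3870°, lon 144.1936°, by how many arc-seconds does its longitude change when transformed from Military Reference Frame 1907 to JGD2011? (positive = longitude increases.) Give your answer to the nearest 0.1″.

sin φ = 0.699501, cos φ = 0.714631, sin λ = 0.585048, cos λ = -0.810998.
East component: ΔE = −sin λ·ΔX + cos λ·ΔY = −(0.585048)(-479) + (-0.810998)(-361) = 573.01 m.
1° of latitude spans πR/180 = 111177 m; at latitude φ, 1° of longitude spans that × cos φ = 79450.9 m, so Δλ = 573.01 / 79450.9 × 3600 = 25.964″.

Δλ = 26.0″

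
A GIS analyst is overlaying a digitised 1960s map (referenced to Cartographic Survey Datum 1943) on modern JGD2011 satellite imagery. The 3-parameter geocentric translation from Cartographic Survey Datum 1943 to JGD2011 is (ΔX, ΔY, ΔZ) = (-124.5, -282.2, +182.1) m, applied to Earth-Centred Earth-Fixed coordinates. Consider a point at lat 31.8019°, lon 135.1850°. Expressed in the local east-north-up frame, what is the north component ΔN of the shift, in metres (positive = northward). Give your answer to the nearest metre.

The local north axis is (−sin φ cos λ, −sin φ sin λ, cos φ), giving ΔN = -46.542 + 104.817 + 154.762 = 213.04 m.

ΔN = 213 m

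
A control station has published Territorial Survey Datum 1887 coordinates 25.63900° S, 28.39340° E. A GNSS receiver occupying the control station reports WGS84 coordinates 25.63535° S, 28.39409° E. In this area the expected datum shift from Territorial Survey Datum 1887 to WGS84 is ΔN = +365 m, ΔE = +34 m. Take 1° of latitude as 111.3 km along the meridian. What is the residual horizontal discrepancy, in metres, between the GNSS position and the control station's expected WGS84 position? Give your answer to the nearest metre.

54 m

Observed coordinate differences: Δφ = +0.00365°, Δλ = +0.00069°.
Converting to metres (1° lat = 111300 m, cos φ = 0.901538): observed ΔN = 406.2 m, observed ΔE = 69.2 m.
Subtracting the expected shift leaves a residual of 406.2 − (365) = 41.2 m north and 69.2 − (34) = 35.2 m east.
Residual distance = √(41.2² + 35.2²) = 54.2 m.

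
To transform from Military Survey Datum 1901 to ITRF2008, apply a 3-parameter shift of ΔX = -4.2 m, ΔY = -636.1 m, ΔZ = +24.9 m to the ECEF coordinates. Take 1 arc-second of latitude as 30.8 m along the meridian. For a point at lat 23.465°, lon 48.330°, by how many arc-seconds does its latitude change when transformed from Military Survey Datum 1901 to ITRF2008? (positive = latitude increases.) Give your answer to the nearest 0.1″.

Δφ = 6.9″

sin φ = 0.398189, cos φ = 0.917303, sin λ = 0.746986, cos λ = 0.664839.
North component: ΔN = −sin φ cos λ·ΔX − sin φ sin λ·ΔY + cos φ·ΔZ = −(0.398189)(0.664839)(-4.2) − (0.398189)(0.746986)(-636.1) + (0.917303)(24.9) = 213.16 m.
1° of latitude spans 3600 × 30.80 = 110880 m, so Δφ = 213.16 / 110880 × 3600 = 6.921″.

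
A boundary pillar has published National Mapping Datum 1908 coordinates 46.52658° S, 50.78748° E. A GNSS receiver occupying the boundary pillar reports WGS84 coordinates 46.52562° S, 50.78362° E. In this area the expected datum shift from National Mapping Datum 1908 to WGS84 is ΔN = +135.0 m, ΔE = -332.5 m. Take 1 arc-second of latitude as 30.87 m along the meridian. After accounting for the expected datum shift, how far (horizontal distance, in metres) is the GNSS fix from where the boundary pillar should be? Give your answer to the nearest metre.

Observed coordinate differences: Δφ = +0.00096°, Δλ = -0.00386°.
Converting to metres (1° lat = 111132 m, cos φ = 0.688018): observed ΔN = 106.7 m, observed ΔE = -295.1 m.
Subtracting the expected shift leaves a residual of 106.7 − (135.0) = -28.3 m north and -295.1 − (-332.5) = 37.4 m east.
Residual distance = √((-28.3)² + 37.4²) = 46.9 m.

47 m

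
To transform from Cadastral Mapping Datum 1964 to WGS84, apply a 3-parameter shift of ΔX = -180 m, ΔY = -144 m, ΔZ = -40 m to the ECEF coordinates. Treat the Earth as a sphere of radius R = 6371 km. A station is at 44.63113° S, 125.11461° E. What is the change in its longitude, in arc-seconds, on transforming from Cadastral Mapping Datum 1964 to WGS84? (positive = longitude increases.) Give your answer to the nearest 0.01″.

Δλ = 10.47″

sin φ = -0.702540, cos φ = 0.711644, sin λ = 0.818003, cos λ = -0.575214.
East component: ΔE = −sin λ·ΔX + cos λ·ΔY = −(0.818003)(-180) + (-0.575214)(-144) = 230.07 m.
1° of latitude spans πR/180 = 111195 m; at latitude φ, 1° of longitude spans that × cos φ = 79131.3 m, so Δλ = 230.07 / 79131.3 × 3600 = 10.467″.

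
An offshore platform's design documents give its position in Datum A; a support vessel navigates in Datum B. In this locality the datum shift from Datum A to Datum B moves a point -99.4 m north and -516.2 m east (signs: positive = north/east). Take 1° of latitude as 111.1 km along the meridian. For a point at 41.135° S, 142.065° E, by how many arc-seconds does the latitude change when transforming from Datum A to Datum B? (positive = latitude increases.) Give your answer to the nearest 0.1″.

1° of latitude = 111.1 km, so Δφ = -99.4 / 111100 = -0.0008947° = -3.221″.

Δφ = -3.2″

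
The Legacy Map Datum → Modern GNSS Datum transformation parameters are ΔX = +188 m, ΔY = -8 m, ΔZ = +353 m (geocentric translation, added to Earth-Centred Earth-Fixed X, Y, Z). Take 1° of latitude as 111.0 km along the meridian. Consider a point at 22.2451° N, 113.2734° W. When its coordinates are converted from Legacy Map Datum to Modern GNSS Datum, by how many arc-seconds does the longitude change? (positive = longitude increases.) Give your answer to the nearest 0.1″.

Δλ = 6.2″

sin φ = 0.378569, cos φ = 0.925573, sin λ = -0.918630, cos λ = -0.395119.
East component: ΔE = −sin λ·ΔX + cos λ·ΔY = −(-0.918630)(188) + (-0.395119)(-8) = 175.86 m.
1° of latitude spans 111000 m; at latitude φ, 1° of longitude spans that × cos φ = 102738.6 m, so Δλ = 175.86 / 102738.6 × 3600 = 6.162″.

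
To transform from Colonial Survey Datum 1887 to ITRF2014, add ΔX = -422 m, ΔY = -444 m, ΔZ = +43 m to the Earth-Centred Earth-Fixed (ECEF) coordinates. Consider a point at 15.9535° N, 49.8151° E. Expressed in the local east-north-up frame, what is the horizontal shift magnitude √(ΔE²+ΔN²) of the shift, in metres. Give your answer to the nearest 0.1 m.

At φ = 15.9535°, λ = 49.8151°: sin φ = 0.274857, cos φ = 0.961485, sin λ = 0.763966, cos λ = 0.645256.
ΔE = −sin λ·ΔX + cos λ·ΔY = −(0.763966)·(-422) + (0.645256)·(-444) = 35.90 m.
ΔN = −sin φ cos λ·ΔX − sin φ sin λ·ΔY + cos φ·ΔZ = −(0.274857)(0.645256)(-422) − (0.274857)(0.763966)(-444) + (0.961485)(43) = 209.42 m.
Horizontal magnitude = √(ΔE² + ΔN²) = √(35.90² + 209.42²) = 212.47 m.

212.5 m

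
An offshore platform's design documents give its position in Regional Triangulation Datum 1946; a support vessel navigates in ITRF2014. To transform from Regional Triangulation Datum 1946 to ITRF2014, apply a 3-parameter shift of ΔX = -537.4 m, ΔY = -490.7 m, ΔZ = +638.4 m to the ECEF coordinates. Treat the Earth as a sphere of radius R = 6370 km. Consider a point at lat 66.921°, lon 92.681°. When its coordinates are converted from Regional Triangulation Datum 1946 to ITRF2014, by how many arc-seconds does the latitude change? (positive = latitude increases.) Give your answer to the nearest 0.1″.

Δφ = 22.0″

sin φ = 0.919965, cos φ = 0.392000, sin λ = 0.998905, cos λ = -0.046775.
North component: ΔN = −sin φ cos λ·ΔX − sin φ sin λ·ΔY + cos φ·ΔZ = −(0.919965)(-0.046775)(-537.4) − (0.919965)(0.998905)(-490.7) + (0.392000)(638.4) = 678.06 m.
1° of latitude spans πR/180 = 111177 m, so Δφ = 678.06 / 111177 × 3600 = 21.956″.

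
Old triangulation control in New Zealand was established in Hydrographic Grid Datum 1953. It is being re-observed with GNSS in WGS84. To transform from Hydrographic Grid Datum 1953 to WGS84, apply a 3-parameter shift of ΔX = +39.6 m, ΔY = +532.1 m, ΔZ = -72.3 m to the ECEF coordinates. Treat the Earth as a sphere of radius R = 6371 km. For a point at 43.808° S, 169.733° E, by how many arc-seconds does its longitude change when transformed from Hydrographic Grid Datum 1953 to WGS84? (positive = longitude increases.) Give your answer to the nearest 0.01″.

Δλ = -23.81″

sin φ = -0.692244, cos φ = 0.721664, sin λ = 0.178236, cos λ = -0.983988.
East component: ΔE = −sin λ·ΔX + cos λ·ΔY = −(0.178236)(39.6) + (-0.983988)(532.1) = -530.64 m.
1° of latitude spans πR/180 = 111195 m; at latitude φ, 1° of longitude spans that × cos φ = 80245.3 m, so Δλ = -530.64 / 80245.3 × 3600 = -23.806″.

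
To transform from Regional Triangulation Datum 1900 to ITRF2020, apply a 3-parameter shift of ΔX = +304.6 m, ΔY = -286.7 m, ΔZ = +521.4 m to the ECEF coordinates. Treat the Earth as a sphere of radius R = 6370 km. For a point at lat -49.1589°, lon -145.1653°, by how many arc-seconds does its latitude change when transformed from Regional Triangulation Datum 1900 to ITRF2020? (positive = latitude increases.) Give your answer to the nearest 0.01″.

sin φ = -0.756526, cos φ = 0.653963, sin λ = -0.571211, cos λ = -0.820803.
North component: ΔN = −sin φ cos λ·ΔX − sin φ sin λ·ΔY + cos φ·ΔZ = −(-0.756526)(-0.820803)(304.6) − (-0.756526)(-0.571211)(-286.7) + (0.653963)(521.4) = 275.73 m.
1° of latitude spans πR/180 = 111177 m, so Δφ = 275.73 / 111177 × 3600 = 8.928″.

Δφ = 8.93″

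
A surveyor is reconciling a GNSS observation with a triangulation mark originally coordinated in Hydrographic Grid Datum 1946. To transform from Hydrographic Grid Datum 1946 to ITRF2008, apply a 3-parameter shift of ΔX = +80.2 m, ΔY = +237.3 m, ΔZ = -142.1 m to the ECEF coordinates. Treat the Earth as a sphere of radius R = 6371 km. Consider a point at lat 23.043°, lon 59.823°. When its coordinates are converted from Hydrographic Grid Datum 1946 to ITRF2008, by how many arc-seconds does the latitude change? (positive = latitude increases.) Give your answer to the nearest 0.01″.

sin φ = 0.391422, cos φ = 0.920211, sin λ = 0.864477, cos λ = 0.502673.
North component: ΔN = −sin φ cos λ·ΔX − sin φ sin λ·ΔY + cos φ·ΔZ = −(0.391422)(0.502673)(80.2) − (0.391422)(0.864477)(237.3) + (0.920211)(-142.1) = -226.84 m.
1° of latitude spans πR/180 = 111195 m, so Δφ = -226.84 / 111195 × 3600 = -7.344″.

Δφ = -7.34″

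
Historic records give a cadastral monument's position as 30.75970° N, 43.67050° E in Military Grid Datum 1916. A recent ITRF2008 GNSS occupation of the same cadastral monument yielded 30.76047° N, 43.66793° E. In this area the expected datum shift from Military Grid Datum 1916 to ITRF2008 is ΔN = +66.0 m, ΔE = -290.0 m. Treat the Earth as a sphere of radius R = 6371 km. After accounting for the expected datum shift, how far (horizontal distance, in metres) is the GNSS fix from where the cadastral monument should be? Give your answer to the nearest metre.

Observed coordinate differences: Δφ = +0.00077°, Δλ = -0.00257°.
Converting to metres (1° lat = 111195 m, cos φ = 0.859320): observed ΔN = 85.6 m, observed ΔE = -245.6 m.
Subtracting the expected shift leaves a residual of 85.6 − (66.0) = 19.6 m north and -245.6 − (-290.0) = 44.4 m east.
Residual distance = √(19.6² + 44.4²) = 48.6 m.

49 m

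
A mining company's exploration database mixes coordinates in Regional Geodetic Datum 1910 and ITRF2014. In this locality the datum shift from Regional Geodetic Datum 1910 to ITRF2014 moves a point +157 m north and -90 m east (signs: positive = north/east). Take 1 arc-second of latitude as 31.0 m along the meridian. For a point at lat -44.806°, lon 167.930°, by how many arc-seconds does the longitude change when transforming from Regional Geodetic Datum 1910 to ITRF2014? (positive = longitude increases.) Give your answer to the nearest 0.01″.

At latitude -44.806°, cos φ = 0.709497.
1″ of longitude at this latitude = 31.00 × cos φ = 21.9944 m, so Δλ = -90.0 / 21.9944 = -4.092″.

Δλ = -4.09″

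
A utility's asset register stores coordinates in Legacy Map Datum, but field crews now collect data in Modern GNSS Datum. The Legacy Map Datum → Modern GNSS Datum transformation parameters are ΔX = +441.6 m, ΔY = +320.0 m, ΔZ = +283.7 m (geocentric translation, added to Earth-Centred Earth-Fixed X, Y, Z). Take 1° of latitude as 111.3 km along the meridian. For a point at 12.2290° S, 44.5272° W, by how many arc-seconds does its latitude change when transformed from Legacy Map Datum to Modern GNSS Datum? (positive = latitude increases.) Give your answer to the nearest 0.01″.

Δφ = 9.59″

sin φ = -0.211819, cos φ = 0.977309, sin λ = -0.701248, cos λ = 0.712918.
North component: ΔN = −sin φ cos λ·ΔX − sin φ sin λ·ΔY + cos φ·ΔZ = −(-0.211819)(0.712918)(441.6) − (-0.211819)(-0.701248)(320.0) + (0.977309)(283.7) = 296.42 m.
1° of latitude spans 111300 m, so Δφ = 296.42 / 111300 × 3600 = 9.588″.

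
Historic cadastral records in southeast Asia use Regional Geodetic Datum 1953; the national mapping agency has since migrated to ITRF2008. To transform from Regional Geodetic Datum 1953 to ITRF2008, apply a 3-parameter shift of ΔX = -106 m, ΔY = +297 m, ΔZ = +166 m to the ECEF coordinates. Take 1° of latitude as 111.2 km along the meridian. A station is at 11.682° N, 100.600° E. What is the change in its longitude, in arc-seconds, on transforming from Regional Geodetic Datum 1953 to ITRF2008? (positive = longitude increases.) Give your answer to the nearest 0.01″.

Δλ = 1.64″

sin φ = 0.202480, cos φ = 0.979286, sin λ = 0.982935, cos λ = -0.183951.
East component: ΔE = −sin λ·ΔX + cos λ·ΔY = −(0.982935)(-106) + (-0.183951)(297) = 49.56 m.
1° of latitude spans 111200 m; at latitude φ, 1° of longitude spans that × cos φ = 108896.7 m, so Δλ = 49.56 / 108896.7 × 3600 = 1.638″.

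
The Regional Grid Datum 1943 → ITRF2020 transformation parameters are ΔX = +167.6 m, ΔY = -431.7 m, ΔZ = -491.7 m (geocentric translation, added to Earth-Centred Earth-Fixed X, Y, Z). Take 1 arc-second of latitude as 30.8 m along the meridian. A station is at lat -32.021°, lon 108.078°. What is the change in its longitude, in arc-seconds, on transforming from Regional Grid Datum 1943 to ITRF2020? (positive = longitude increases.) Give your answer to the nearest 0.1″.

sin φ = -0.530230, cos φ = 0.847854, sin λ = 0.950635, cos λ = -0.310311.
East component: ΔE = −sin λ·ΔX + cos λ·ΔY = −(0.950635)(167.6) + (-0.310311)(-431.7) = -25.36 m.
1° of latitude spans 3600 × 30.80 = 110880 m; at latitude φ, 1° of longitude spans that × cos φ = 94010.0 m, so Δλ = -25.36 / 94010.0 × 3600 = -0.971″.

Δλ = -1.0″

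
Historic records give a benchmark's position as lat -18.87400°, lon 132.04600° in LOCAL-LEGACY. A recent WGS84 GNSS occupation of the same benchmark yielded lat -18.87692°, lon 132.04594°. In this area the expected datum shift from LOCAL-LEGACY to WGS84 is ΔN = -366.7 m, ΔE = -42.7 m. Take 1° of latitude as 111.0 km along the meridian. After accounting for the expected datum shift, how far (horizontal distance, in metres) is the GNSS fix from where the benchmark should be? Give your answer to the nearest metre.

56 m

Observed coordinate differences: Δφ = -0.00292°, Δλ = -0.00006°.
Converting to metres (1° lat = 111000 m, cos φ = 0.946232): observed ΔN = -324.1 m, observed ΔE = -6.3 m.
Subtracting the expected shift leaves a residual of -324.1 − (-366.7) = 42.6 m north and -6.3 − (-42.7) = 36.4 m east.
Residual distance = √(42.6² + 36.4²) = 56.0 m.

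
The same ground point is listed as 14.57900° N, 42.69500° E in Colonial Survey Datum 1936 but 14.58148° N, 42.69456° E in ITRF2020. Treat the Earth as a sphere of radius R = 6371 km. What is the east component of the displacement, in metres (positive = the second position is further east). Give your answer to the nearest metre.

ΔE = -47 m

Δφ = 14.58148° − 14.57900° = +0.00248°; Δλ = 42.69456° − 42.69500° = -0.00044°.
1° along a meridian = πR/180 = 111195 m.
ΔN = Δφ × 111195 = 275.8 m; ΔE = Δλ × 111195 × cos(14.57900°) = -0.00044 × 111195 × 0.967801 = -47.4 m.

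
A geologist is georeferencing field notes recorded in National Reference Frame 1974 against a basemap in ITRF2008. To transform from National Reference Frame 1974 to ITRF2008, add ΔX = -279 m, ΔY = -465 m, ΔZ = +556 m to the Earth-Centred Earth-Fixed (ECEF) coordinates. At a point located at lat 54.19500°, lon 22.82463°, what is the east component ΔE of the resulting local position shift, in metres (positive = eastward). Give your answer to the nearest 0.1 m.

At φ = 54.19500°, λ = 22.82463°: sin φ = 0.811013, cos φ = 0.585028, sin λ = 0.387912, cos λ = 0.921696.
ΔE = −sin λ·ΔX + cos λ·ΔY = −(0.387912)·(-279) + (0.921696)·(-465) = -320.36 m.

ΔE = -320.4 m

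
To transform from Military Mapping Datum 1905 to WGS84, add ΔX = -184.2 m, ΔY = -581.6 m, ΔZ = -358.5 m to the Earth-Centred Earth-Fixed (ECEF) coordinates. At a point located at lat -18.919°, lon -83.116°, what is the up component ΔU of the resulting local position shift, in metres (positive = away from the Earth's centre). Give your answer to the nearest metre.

ΔU = 642 m

At φ = -18.919°, λ = -83.116°: sin φ = -0.324231, cos φ = 0.945978, sin λ = -0.992791, cos λ = 0.119860.
ΔU = cos φ cos λ·ΔX + cos φ sin λ·ΔY + sin φ·ΔZ = (0.945978)(0.119860)(-184.2) + (0.945978)(-0.992791)(-581.6) + (-0.324231)(-358.5) = 641.57 m.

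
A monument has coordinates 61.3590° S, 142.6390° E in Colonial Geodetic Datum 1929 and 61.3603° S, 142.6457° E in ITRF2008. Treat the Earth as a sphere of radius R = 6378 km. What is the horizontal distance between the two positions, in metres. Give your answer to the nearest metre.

386 m

Δφ = -61.3603° − -61.3590° = -0.0013°; Δλ = 142.6457° − 142.6390° = +0.0067°.
1° along a meridian = πR/180 = 111317 m.
ΔN = Δφ × 111317 = -144.7 m; ΔE = Δλ × 111317 × cos(-61.3590°) = +0.0067 × 111317 × 0.479320 = 357.5 m.
Distance = √(ΔE² + ΔN²) = √(357.5² + (-144.7)²) = 385.7 m.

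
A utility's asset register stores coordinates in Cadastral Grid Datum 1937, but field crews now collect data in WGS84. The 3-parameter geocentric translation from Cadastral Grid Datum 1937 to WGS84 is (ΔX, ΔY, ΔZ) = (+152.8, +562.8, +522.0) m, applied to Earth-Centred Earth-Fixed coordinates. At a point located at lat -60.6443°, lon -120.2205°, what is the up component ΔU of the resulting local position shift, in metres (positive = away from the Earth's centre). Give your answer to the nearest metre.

ΔU = -731 m

At φ = -60.6443°, λ = -120.2205°: sin φ = -0.871593, cos φ = 0.490230, sin λ = -0.864095, cos λ = -0.503329.
ΔU = cos φ cos λ·ΔX + cos φ sin λ·ΔY + sin φ·ΔZ = (0.490230)(-0.503329)(152.8) + (0.490230)(-0.864095)(562.8) + (-0.871593)(522.0) = -731.08 m.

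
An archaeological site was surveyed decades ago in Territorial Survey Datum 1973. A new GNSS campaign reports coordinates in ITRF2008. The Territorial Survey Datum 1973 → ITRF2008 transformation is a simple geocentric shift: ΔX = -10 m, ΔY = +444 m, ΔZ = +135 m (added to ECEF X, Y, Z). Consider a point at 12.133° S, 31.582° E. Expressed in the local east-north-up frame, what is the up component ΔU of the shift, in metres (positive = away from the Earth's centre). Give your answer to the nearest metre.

The local up (radial) axis is (cos φ cos λ, cos φ sin λ, sin φ), giving ΔU = -8.329 + 227.337 − 28.375 = 190.63 m.

ΔU = 191 m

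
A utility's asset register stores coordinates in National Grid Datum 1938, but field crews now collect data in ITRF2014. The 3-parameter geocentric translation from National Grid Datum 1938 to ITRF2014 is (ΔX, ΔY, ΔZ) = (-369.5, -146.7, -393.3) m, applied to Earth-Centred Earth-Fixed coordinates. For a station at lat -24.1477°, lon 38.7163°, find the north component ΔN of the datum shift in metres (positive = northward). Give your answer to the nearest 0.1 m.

ΔN = -514.4 m

At φ = -24.1477°, λ = 38.7163°: sin φ = -0.409090, cos φ = 0.912494, sin λ = 0.625465, cos λ = 0.780253.
ΔN = −sin φ cos λ·ΔX − sin φ sin λ·ΔY + cos φ·ΔZ = −(-0.409090)(0.780253)(-369.5) − (-0.409090)(0.625465)(-146.7) + (0.912494)(-393.3) = -514.36 m.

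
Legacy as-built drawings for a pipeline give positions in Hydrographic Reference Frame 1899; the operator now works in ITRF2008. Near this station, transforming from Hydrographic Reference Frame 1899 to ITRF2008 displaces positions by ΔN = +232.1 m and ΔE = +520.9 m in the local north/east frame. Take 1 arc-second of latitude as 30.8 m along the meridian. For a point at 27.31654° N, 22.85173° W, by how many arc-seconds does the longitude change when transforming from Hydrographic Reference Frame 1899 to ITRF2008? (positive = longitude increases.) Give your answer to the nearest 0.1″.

At latitude 27.31654°, cos φ = 0.888485.
1″ of longitude at this latitude = 30.80 × cos φ = 27.3653 m, so Δλ = 520.9 / 27.3653 = 19.035″.

Δλ = 19.0″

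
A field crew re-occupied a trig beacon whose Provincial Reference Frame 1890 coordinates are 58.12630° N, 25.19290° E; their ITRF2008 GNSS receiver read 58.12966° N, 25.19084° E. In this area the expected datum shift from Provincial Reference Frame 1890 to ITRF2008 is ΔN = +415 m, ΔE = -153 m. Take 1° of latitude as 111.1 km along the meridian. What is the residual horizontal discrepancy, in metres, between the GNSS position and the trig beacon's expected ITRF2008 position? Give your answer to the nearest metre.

Observed coordinate differences: Δφ = +0.00336°, Δλ = -0.00206°.
Converting to metres (1° lat = 111100 m, cos φ = 0.528049): observed ΔN = 373.3 m, observed ΔE = -120.9 m.
Subtracting the expected shift leaves a residual of 373.3 − (415) = -41.7 m north and -120.9 − (-153) = 32.1 m east.
Residual distance = √((-41.7)² + 32.1²) = 52.7 m.

53 m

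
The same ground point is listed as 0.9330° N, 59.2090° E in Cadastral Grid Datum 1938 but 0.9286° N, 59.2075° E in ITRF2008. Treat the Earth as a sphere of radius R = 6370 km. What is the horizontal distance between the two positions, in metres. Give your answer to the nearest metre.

Δφ = 0.9286° − 0.9330° = -0.0044°; Δλ = 59.2075° − 59.2090° = -0.0015°.
1° along a meridian = πR/180 = 111177 m.
ΔN = Δφ × 111177 = -489.2 m; ΔE = Δλ × 111177 × cos(0.9330°) = -0.0015 × 111177 × 0.999867 = -166.7 m.
Distance = √(ΔE² + ΔN²) = √((-166.7)² + (-489.2)²) = 516.8 m.

517 m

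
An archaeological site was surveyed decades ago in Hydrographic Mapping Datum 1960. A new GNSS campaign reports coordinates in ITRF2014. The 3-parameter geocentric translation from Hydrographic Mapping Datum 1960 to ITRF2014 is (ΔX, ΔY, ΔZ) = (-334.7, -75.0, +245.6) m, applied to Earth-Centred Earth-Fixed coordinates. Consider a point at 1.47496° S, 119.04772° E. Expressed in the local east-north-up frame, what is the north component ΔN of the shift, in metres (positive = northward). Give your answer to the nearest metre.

At φ = -1.47496°, λ = 119.04772°: sin φ = -0.025740, cos φ = 0.999669, sin λ = 0.874216, cos λ = -0.485538.
ΔN = −sin φ cos λ·ΔX − sin φ sin λ·ΔY + cos φ·ΔZ = −(-0.025740)(-0.485538)(-334.7) − (-0.025740)(0.874216)(-75.0) + (0.999669)(245.6) = 248.01 m.

ΔN = 248 m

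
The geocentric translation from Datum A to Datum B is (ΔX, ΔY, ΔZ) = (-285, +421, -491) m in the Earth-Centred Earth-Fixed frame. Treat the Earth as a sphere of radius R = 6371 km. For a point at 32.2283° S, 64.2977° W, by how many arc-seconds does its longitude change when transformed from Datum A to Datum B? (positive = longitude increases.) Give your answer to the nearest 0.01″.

Δλ = -2.84″

sin φ = -0.533294, cos φ = 0.845930, sin λ = -0.901060, cos λ = 0.433695.
East component: ΔE = −sin λ·ΔX + cos λ·ΔY = −(-0.901060)(-285) + (0.433695)(421) = -74.22 m.
1° of latitude spans πR/180 = 111195 m; at latitude φ, 1° of longitude spans that × cos φ = 94063.1 m, so Δλ = -74.22 / 94063.1 × 3600 = -2.840″.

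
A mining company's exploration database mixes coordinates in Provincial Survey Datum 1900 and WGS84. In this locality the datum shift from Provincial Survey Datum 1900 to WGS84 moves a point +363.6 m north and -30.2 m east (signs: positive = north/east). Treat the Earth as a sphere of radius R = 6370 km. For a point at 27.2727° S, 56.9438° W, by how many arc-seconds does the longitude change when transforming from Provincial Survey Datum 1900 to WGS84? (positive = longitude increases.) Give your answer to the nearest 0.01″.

At latitude -27.2727°, cos φ = 0.888836.
One radian of longitude at latitude φ spans R cos φ, so Δλ = ΔE / (R cos φ) = -30.2 / (6370000 × 0.888836) = -5.3339e-06 rad = -1.100″.

Δλ = -1.10″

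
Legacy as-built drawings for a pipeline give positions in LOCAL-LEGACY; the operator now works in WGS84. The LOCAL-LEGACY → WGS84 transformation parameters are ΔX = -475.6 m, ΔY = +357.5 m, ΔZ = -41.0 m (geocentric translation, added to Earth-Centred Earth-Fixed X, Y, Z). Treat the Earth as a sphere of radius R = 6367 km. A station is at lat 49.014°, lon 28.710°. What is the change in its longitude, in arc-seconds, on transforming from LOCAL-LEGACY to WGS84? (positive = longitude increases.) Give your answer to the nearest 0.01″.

sin φ = 0.754870, cos φ = 0.655875, sin λ = 0.480377, cos λ = 0.877062.
East component: ΔE = −sin λ·ΔX + cos λ·ΔY = −(0.480377)(-475.6) + (0.877062)(357.5) = 542.02 m.
1° of latitude spans πR/180 = 111125 m; at latitude φ, 1° of longitude spans that × cos φ = 72884.1 m, so Δλ = 542.02 / 72884.1 × 3600 = 26.772″.

Δλ = 26.77″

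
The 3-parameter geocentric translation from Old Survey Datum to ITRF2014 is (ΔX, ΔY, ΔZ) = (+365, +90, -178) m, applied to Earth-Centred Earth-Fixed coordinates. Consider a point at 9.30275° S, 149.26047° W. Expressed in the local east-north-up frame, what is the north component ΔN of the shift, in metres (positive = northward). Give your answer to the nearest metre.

ΔN = -234 m

The local north axis is (−sin φ cos λ, −sin φ sin λ, cos φ), giving ΔN = -50.713 − 7.436 − 175.659 = -233.81 m.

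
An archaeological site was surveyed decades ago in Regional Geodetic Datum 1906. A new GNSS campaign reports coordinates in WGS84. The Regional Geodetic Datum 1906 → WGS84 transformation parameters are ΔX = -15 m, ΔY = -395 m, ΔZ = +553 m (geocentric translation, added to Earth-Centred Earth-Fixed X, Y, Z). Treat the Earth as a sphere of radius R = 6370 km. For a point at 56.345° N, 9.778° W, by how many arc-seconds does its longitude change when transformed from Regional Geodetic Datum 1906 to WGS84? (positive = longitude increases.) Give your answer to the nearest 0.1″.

sin φ = 0.832390, cos φ = 0.554191, sin λ = -0.169831, cos λ = 0.985473.
East component: ΔE = −sin λ·ΔX + cos λ·ΔY = −(-0.169831)(-15) + (0.985473)(-395) = -391.81 m.
1° of latitude spans πR/180 = 111177 m; at latitude φ, 1° of longitude spans that × cos φ = 61613.5 m, so Δλ = -391.81 / 61613.5 × 3600 = -22.893″.

Δλ = -22.9″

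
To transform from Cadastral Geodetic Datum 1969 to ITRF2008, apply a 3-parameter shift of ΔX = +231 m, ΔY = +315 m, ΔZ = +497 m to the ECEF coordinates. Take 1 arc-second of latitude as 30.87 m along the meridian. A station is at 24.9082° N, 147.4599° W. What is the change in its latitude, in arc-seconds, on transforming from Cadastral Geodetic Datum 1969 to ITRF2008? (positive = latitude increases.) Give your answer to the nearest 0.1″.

sin φ = 0.421166, cos φ = 0.906984, sin λ = -0.537890, cos λ = -0.843015.
North component: ΔN = −sin φ cos λ·ΔX − sin φ sin λ·ΔY + cos φ·ΔZ = −(0.421166)(-0.843015)(231) − (0.421166)(-0.537890)(315) + (0.906984)(497) = 604.15 m.
1° of latitude spans 3600 × 30.87 = 111132 m, so Δφ = 604.15 / 111132 × 3600 = 19.571″.

Δφ = 19.6″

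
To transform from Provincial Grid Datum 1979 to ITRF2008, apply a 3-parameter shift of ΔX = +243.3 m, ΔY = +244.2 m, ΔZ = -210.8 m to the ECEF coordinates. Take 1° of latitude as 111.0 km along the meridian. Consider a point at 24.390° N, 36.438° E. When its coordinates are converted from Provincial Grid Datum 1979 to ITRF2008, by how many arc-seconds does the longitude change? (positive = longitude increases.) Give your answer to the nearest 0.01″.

sin φ = 0.412945, cos φ = 0.910756, sin λ = 0.593953, cos λ = 0.804500.
East component: ΔE = −sin λ·ΔX + cos λ·ΔY = −(0.593953)(243.3) + (0.804500)(244.2) = 51.95 m.
1° of latitude spans 111000 m; at latitude φ, 1° of longitude spans that × cos φ = 101093.9 m, so Δλ = 51.95 / 101093.9 × 3600 = 1.850″.

Δλ = 1.85″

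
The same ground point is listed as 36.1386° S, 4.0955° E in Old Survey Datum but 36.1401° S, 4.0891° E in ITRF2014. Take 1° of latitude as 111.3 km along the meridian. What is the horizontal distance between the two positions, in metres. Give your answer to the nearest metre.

Δφ = -36.1401° − -36.1386° = -0.0015°; Δλ = 4.0891° − 4.0955° = -0.0064°.
ΔN = Δφ × 111300 = -167.0 m; ΔE = Δλ × 111300 × cos(-36.1386°) = -0.0064 × 111300 × 0.807593 = -575.3 m.
Distance = √(ΔE² + ΔN²) = √((-575.3)² + (-167.0)²) = 599.0 m.

599 m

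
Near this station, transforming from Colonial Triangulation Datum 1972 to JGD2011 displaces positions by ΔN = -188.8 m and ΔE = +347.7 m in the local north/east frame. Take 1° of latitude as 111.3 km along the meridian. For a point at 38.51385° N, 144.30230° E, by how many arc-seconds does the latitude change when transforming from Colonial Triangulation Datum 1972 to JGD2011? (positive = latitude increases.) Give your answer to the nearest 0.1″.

1° of latitude = 111.3 km, so Δφ = -188.8 / 111300 = -0.0016963° = -6.107″.

Δφ = -6.1″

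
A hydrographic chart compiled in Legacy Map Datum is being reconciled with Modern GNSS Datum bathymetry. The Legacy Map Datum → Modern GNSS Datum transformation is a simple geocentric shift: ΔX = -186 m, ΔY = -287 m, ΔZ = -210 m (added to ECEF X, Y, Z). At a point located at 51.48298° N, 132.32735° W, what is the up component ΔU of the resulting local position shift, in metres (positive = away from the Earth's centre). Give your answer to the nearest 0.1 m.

ΔU = 45.8 m

At φ = 51.48298°, λ = -132.32735°: sin φ = 0.782423, cos φ = 0.622747, sin λ = -0.739310, cos λ = -0.673365.
ΔU = cos φ cos λ·ΔX + cos φ sin λ·ΔY + sin φ·ΔZ = (0.622747)(-0.673365)(-186) + (0.622747)(-0.739310)(-287) + (0.782423)(-210) = 45.82 m.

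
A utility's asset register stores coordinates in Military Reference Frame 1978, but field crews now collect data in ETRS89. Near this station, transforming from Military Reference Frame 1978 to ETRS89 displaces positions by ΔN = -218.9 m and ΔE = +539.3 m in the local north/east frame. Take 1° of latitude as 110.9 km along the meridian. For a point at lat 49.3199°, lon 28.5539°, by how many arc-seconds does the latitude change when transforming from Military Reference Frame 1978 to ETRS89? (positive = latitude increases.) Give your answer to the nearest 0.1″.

Δφ = -7.1″

1° of latitude = 110.9 km, so Δφ = -218.9 / 110900 = -0.0019739° = -7.106″.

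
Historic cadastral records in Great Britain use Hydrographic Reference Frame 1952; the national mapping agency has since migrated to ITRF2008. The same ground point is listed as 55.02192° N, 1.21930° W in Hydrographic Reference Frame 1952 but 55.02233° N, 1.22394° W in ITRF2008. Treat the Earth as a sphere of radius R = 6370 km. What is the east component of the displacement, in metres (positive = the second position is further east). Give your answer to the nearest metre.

Δφ = 55.02233° − 55.02192° = +0.00041°; Δλ = -1.22394° − -1.21930° = -0.00464°.
1° along a meridian = πR/180 = 111177 m.
ΔN = Δφ × 111177 = 45.6 m; ΔE = Δλ × 111177 × cos(55.02192°) = -0.00464 × 111177 × 0.573263 = -295.7 m.

ΔE = -296 m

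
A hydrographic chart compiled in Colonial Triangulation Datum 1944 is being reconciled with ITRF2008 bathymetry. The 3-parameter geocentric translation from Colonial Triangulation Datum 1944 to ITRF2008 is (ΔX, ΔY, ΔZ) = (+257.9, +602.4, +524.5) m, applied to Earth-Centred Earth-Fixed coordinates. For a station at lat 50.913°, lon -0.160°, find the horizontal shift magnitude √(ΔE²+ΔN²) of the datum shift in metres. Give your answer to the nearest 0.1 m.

617.4 m

At φ = 50.913°, λ = -0.160°: sin φ = 0.776189, cos φ = 0.630500, sin λ = -0.002793, cos λ = 0.999996.
ΔE = −sin λ·ΔX + cos λ·ΔY = −(-0.002793)·(257.9) + (0.999996)·(602.4) = 603.12 m.
ΔN = −sin φ cos λ·ΔX − sin φ sin λ·ΔY + cos φ·ΔZ = −(0.776189)(0.999996)(257.9) − (0.776189)(-0.002793)(602.4) + (0.630500)(524.5) = 131.82 m.
Horizontal magnitude = √(ΔE² + ΔN²) = √(603.12² + 131.82²) = 617.36 m.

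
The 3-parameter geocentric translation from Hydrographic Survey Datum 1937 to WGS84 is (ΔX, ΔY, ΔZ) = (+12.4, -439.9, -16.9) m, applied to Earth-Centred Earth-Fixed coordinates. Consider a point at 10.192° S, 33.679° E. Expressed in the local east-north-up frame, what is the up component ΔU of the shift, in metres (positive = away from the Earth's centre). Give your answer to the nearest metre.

The local up (radial) axis is (cos φ cos λ, cos φ sin λ, sin φ), giving ΔU = 10.156 − 240.093 + 2.990 = -226.95 m.

ΔU = -227 m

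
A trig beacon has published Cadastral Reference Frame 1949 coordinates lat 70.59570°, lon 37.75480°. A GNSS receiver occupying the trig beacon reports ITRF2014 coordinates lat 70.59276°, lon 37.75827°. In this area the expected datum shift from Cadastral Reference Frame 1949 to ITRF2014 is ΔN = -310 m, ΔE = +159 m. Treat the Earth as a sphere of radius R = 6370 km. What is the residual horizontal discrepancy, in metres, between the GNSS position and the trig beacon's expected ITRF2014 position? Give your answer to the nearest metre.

Observed coordinate differences: Δφ = -0.00294°, Δλ = +0.00347°.
Converting to metres (1° lat = 111177 m, cos φ = 0.332232): observed ΔN = -326.9 m, observed ΔE = 128.2 m.
Subtracting the expected shift leaves a residual of -326.9 − (-310) = -16.9 m north and 128.2 − (159) = -30.8 m east.
Residual distance = √((-16.9)² + (-30.8)²) = 35.1 m.

35 m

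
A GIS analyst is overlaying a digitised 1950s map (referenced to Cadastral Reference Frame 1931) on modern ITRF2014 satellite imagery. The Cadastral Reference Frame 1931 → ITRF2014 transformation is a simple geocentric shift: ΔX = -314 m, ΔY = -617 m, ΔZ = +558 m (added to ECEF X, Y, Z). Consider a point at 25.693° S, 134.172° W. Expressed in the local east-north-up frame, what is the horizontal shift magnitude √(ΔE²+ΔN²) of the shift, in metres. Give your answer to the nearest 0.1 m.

815.7 m

The local east axis at (φ, λ) is (−sin λ, cos λ, 0), so ΔE = −sin(-134.172°)·(-314) + cos(-134.172°)·(-617) = 204.72 m.
The local north axis is (−sin φ cos λ, −sin φ sin λ, cos φ), giving ΔN = 94.860 + 191.865 + 502.831 = 789.56 m.
Horizontal magnitude = √(ΔE² + ΔN²) = √(204.72² + 789.56²) = 815.66 m.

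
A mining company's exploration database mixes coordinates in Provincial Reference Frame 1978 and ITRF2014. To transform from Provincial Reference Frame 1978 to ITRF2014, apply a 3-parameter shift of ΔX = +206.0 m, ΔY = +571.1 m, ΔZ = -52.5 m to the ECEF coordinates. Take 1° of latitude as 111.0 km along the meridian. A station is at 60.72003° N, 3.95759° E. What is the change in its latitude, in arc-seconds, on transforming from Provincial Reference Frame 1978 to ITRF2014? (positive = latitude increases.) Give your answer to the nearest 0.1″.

sin φ = 0.872240, cos φ = 0.489078, sin λ = 0.069018, cos λ = 0.997615.
North component: ΔN = −sin φ cos λ·ΔX − sin φ sin λ·ΔY + cos φ·ΔZ = −(0.872240)(0.997615)(206.0) − (0.872240)(0.069018)(571.1) + (0.489078)(-52.5) = -239.31 m.
1° of latitude spans 111000 m, so Δφ = -239.31 / 111000 × 3600 = -7.761″.

Δφ = -7.8″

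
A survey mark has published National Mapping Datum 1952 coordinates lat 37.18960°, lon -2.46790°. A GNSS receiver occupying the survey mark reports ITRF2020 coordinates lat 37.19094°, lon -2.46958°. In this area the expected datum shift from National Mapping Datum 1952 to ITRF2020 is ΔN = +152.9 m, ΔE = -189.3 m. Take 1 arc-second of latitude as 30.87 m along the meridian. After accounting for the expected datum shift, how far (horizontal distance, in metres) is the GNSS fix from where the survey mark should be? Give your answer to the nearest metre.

Observed coordinate differences: Δφ = +0.00134°, Δλ = -0.00168°.
Converting to metres (1° lat = 111132 m, cos φ = 0.796640): observed ΔN = 148.9 m, observed ΔE = -148.7 m.
Subtracting the expected shift leaves a residual of 148.9 − (152.9) = -4.0 m north and -148.7 − (-189.3) = 40.6 m east.
Residual distance = √((-4.0)² + 40.6²) = 40.8 m.

41 m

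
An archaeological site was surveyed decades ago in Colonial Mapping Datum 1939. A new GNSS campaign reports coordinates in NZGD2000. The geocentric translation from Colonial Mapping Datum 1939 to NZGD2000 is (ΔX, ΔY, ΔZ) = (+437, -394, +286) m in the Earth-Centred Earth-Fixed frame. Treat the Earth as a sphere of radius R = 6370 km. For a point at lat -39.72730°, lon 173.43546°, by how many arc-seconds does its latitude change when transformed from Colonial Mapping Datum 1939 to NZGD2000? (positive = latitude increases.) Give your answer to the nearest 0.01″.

Δφ = -2.79″

sin φ = -0.639134, cos φ = 0.769095, sin λ = 0.114322, cos λ = -0.993444.
North component: ΔN = −sin φ cos λ·ΔX − sin φ sin λ·ΔY + cos φ·ΔZ = −(-0.639134)(-0.993444)(437) − (-0.639134)(0.114322)(-394) + (0.769095)(286) = -86.30 m.
1° of latitude spans πR/180 = 111177 m, so Δφ = -86.30 / 111177 × 3600 = -2.794″.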